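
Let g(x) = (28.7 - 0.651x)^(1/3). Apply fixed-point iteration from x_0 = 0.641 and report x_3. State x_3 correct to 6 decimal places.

x_1 = g(0.641000) = 3.046775
x_2 = g(3.046775) = 2.989465
x_3 = g(2.989465) = 2.990856

2.990856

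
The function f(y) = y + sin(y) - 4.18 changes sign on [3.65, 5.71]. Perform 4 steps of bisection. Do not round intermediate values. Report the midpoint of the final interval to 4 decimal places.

5.1306

f(3.650000) = -1.016787, f(5.710000) = 0.987689 (opposite signs)
step 1: m = 4.680000, f(m) = -0.499476 < 0 → root in [4.680000, 5.710000]
step 2: m = 5.195000, f(m) = 0.129214 > 0 → root in [4.680000, 5.195000]
step 3: m = 4.937500, f(m) = -0.217269 < 0 → root in [4.937500, 5.195000]
step 4: m = 5.066250, f(m) = -0.051792 < 0 → root in [5.066250, 5.195000]
Midpoint of [5.066250, 5.195000] = 5.130625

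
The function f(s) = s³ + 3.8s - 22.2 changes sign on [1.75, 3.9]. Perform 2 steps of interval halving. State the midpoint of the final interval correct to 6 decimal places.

f(1.750000) = -10.190625, f(3.900000) = 51.939000 (opposite signs)
step 1: m = 2.825000, f(m) = 11.080266 > 0 → root in [1.750000, 2.825000]
step 2: m = 2.287500, f(m) = -1.537799 < 0 → root in [2.287500, 2.825000]
Midpoint of [2.287500, 2.825000] = 2.556250

2.556250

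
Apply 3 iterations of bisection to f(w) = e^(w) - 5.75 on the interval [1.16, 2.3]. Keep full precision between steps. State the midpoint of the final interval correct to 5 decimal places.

1.80125

f(1.160000) = -2.560067, f(2.300000) = 4.224182 (opposite signs)
step 1: m = 1.730000, f(m) = -0.109346 < 0 → root in [1.730000, 2.300000]
step 2: m = 2.015000, f(m) = 1.750727 > 0 → root in [1.730000, 2.015000]
step 3: m = 1.872500, f(m) = 0.754537 > 0 → root in [1.730000, 1.872500]
Midpoint of [1.730000, 1.872500] = 1.801250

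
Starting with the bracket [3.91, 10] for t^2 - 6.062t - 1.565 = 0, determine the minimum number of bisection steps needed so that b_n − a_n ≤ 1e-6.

23

Initial width b − a = 10 − 3.91 = 6.090000.
After n steps the width is (b−a)/2^n; need (b−a)/2^n ≤ 1e-6.
So n ≥ log₂(6.090000/1e-6) = log₂(6090000.0000) ≈ 22.5380.
Hence n = 23.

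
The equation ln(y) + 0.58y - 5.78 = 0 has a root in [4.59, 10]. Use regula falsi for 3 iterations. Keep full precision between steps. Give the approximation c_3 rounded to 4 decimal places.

6.6890

False-position update: c = (a·f(b) − b·f(a))/(f(b) − f(a)); replace the endpoint whose sign matches f(c).
f(4.590000) = -1.593920, f(10.000000) = 2.322585
step 1: c = 6.791735, f(c) = 0.074913 > 0 → new bracket [4.590000, 6.791735]
step 2: c = 6.692901, f(c) = 0.002930 > 0 → new bracket [4.590000, 6.692901]
step 3: c = 6.689042, f(c) = 0.000115 > 0 → new bracket [4.590000, 6.689042]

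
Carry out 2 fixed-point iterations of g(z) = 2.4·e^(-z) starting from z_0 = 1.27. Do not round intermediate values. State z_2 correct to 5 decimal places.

1.22320

z_1 = g(1.270000) = 0.673996
z_2 = g(0.673996) = 1.223203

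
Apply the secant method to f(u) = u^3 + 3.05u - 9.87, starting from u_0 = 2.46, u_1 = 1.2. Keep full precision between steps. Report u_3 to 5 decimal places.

1.71659

Secant update: u_(k+1) = u_k − f(u_k)·(u_k − u_(k-1))/(f(u_k) − f(u_(k-1))).
f(u_0) = 12.519936, f(u_1) = -4.482000
u_2 = 1.200000 - (-4.482000)·(1.200000 - 2.460000)/(-4.482000 - (12.519936)) = 1.532157; f(u_2) = -1.600170
u_3 = 1.532157 - (-1.600170)·(1.532157 - 1.200000)/(-1.600170 - (-4.482000)) = 1.716592; f(u_3) = 0.423865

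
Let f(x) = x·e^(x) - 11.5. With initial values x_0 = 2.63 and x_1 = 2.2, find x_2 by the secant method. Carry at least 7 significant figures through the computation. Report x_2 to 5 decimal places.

1.98400

f(x_0) = 24.988015, f(x_1) = 8.355030
x_2 = 2.200000 - (8.355030)·(2.200000 - 2.630000)/(8.355030 - (24.988015)) = 1.984004; f(x_2) = 2.927277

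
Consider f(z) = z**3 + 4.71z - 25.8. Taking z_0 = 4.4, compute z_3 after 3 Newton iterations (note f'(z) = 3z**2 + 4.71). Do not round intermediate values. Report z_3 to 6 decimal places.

2.434953

z_0 = 4.400000: f = 80.108000, f' = 62.790000 → z_1 = 4.400000 - (80.108000)/(62.790000) = 3.124192
z_1 = 3.124192: f = 19.408848, f' = 33.991722 → z_2 = 3.124192 - (19.408848)/(33.991722) = 2.553204
z_2 = 2.553204: f = 2.869553, f' = 24.266556 → z_3 = 2.553204 - (2.869553)/(24.266556) = 2.434953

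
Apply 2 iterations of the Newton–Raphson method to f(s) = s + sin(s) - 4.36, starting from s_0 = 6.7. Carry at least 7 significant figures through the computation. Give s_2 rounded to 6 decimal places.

5.229715

f'(s) = 1 + cos(s)
s_0 = 6.700000: f = 2.744850, f' = 1.914383 → s_1 = 6.700000 - (2.744850)/(1.914383) = 5.266196
s_1 = 5.266196: f = 0.055668, f' = 1.525929 → s_2 = 5.266196 - (0.055668)/(1.525929) = 5.229715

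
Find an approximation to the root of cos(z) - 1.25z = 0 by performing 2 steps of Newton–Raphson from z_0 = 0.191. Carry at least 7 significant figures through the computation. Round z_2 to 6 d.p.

0.642020

f'(z) = -sin(z) - 1.25
z_0 = 0.191000: f = 0.743065, f' = -1.439841 → z_1 = 0.191000 - (0.743065)/(-1.439841) = 0.707074
z_1 = 0.707074: f = -0.123577, f' = -1.899612 → z_2 = 0.707074 - (-0.123577)/(-1.899612) = 0.642020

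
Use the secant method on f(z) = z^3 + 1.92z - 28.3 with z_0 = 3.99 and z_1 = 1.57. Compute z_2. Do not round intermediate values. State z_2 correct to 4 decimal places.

f(z_0) = 42.881999, f(z_1) = -21.415707
z_2 = 1.570000 - (-21.415707)·(1.570000 - 3.990000)/(-21.415707 - (42.881999)) = 2.376032; f(z_2) = -10.324063

2.3760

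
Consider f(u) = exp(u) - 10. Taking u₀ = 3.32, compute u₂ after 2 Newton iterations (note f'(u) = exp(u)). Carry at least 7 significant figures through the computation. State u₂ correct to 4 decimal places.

u_0 = 3.320000: f = 17.660351, f' = 27.660351 → u_1 = 3.320000 - (17.660351)/(27.660351) = 2.681528
u_1 = 2.681528: f = 4.607401, f' = 14.607401 → u_2 = 2.681528 - (4.607401)/(14.607401) = 2.366113

2.3661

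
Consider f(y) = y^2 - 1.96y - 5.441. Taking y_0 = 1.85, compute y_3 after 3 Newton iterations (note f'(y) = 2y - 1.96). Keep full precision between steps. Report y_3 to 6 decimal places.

3.526494

y_0 = 1.850000: f = -5.644500, f' = 1.740000 → y_1 = 1.850000 - (-5.644500)/(1.740000) = 5.093966
y_1 = 5.093966: f = 10.523312, f' = 8.227931 → y_2 = 5.093966 - (10.523312)/(8.227931) = 3.814991
y_2 = 3.814991: f = 1.635775, f' = 5.669982 → y_3 = 3.814991 - (1.635775)/(5.669982) = 3.526494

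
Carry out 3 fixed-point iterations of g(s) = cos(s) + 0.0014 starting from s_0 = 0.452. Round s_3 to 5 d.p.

0.81397

s_1 = g(0.452000) = 0.900975
s_2 = g(0.900975) = 0.622246
s_3 = g(0.622246) = 0.813972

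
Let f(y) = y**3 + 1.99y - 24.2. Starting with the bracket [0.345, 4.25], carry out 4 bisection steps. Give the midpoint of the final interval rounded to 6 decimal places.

2.663594

f(0.345000) = -23.472386, f(4.250000) = 61.023125 (opposite signs)
step 1: m = 2.297500, f(m) = -7.500607 < 0 → root in [2.297500, 4.250000]
step 2: m = 3.273750, f(m) = 17.400979 > 0 → root in [2.297500, 3.273750]
step 3: m = 2.785625, f(m) = 2.959027 > 0 → root in [2.297500, 2.785625]
step 4: m = 2.541562, f(m) = -2.724966 < 0 → root in [2.541562, 2.785625]
Midpoint of [2.541562, 2.785625] = 2.663594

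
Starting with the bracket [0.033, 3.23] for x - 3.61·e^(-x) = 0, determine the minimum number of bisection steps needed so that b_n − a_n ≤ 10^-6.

Initial width b − a = 3.23 − 0.033 = 3.197000.
After n steps the width is (b−a)/2^n; need (b−a)/2^n ≤ 10^-6.
So n ≥ log₂(3.197000/10^-6) = log₂(3197000.0000) ≈ 21.6083.
Hence n = 22.

22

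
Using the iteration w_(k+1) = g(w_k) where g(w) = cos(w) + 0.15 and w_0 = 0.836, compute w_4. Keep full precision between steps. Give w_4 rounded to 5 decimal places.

0.82968

w_1 = g(0.836000) = 0.820436
w_2 = g(0.820436) = 0.831902
w_3 = g(0.831902) = 0.823471
w_4 = g(0.823471) = 0.829679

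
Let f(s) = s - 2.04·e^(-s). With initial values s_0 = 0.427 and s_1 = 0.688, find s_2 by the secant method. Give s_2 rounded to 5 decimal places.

0.84331

Secant update: s_(k+1) = s_k − f(s_k)·(s_k − s_(k-1))/(f(s_k) − f(s_(k-1))).
f(s_0) = -0.904026, f(s_1) = -0.337264
s_2 = 0.688000 - (-0.337264)·(0.688000 - 0.427000)/(-0.337264 - (-0.904026)) = 0.843314; f(s_2) = -0.034463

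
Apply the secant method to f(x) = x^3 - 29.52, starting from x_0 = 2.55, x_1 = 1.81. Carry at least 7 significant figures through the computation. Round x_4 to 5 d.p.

f(x_0) = -12.938625, f(x_1) = -23.590259
x_2 = 1.810000 - (-23.590259)·(1.810000 - 2.550000)/(-23.590259 - (-12.938625)) = 3.448884; f(x_2) = 11.503785
x_3 = 3.448884 - (11.503785)·(3.448884 - 1.810000)/(11.503785 - (-23.590259)) = 2.911660; f(x_3) = -4.835640
x_4 = 2.911660 - (-4.835640)·(2.911660 - 3.448884)/(-4.835640 - (11.503785)) = 3.070651; f(x_4) = -0.567151

3.07065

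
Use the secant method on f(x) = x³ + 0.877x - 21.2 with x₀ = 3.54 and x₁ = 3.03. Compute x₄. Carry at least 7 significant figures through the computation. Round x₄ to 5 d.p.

f(x_0) = 26.266444, f(x_1) = 9.275437
x_2 = 3.030000 - (9.275437)·(3.030000 - 3.540000)/(9.275437 - (26.266444)) = 2.751590; f(x_2) = 2.046104
x_3 = 2.751590 - (2.046104)·(2.751590 - 3.030000)/(2.046104 - (9.275437)) = 2.672792; f(x_3) = 0.237968
x_4 = 2.672792 - (0.237968)·(2.672792 - 2.751590)/(0.237968 - (2.046104)) = 2.662421; f(x_4) = 0.007478

2.66242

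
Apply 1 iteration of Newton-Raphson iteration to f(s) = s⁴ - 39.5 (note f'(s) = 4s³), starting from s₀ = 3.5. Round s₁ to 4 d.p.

s_0 = 3.500000: f = 110.562500, f' = 171.500000 → s_1 = 3.500000 - (110.562500)/(171.500000) = 2.855321

2.8553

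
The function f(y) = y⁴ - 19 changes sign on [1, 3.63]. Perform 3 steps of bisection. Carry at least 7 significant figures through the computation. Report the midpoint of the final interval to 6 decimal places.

f(1.000000) = -18.000000, f(3.630000) = 154.630694 (opposite signs)
step 1: m = 2.315000, f(m) = 9.721293 > 0 → root in [1.000000, 2.315000]
step 2: m = 1.657500, f(m) = -11.452308 < 0 → root in [1.657500, 2.315000]
step 3: m = 1.986250, f(m) = -3.435483 < 0 → root in [1.986250, 2.315000]
Midpoint of [1.986250, 2.315000] = 2.150625

2.150625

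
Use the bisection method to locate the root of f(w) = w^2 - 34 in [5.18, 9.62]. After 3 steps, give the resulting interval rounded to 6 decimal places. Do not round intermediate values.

f(5.180000) = -7.167600, f(9.620000) = 58.544400 (opposite signs)
step 1: m = 7.400000, f(m) = 20.760000 > 0 → root in [5.180000, 7.400000]
step 2: m = 6.290000, f(m) = 5.564100 > 0 → root in [5.180000, 6.290000]
step 3: m = 5.735000, f(m) = -1.109775 < 0 → root in [5.735000, 6.290000]

[5.735000, 6.290000]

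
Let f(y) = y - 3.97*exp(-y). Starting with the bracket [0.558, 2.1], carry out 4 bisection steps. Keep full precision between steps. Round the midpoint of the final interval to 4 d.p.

1.1844

f(0.558000) = -1.714240, f(2.100000) = 1.613848 (opposite signs)
step 1: m = 1.329000, f(m) = 0.277975 > 0 → root in [0.558000, 1.329000]
step 2: m = 0.943500, f(m) = -0.601874 < 0 → root in [0.943500, 1.329000]
step 3: m = 1.136250, f(m) = -0.138202 < 0 → root in [1.136250, 1.329000]
step 4: m = 1.232625, f(m) = 0.075266 > 0 → root in [1.136250, 1.232625]
Midpoint of [1.136250, 1.232625] = 1.184438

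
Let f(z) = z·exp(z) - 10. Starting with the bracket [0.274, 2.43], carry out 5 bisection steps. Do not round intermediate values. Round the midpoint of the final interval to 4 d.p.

f(0.274000) = -9.639631, f(2.430000) = 17.602083 (opposite signs)
step 1: m = 1.352000, f(m) = -4.774320 < 0 → root in [1.352000, 2.430000]
step 2: m = 1.891000, f(m) = 2.529750 > 0 → root in [1.352000, 1.891000]
step 3: m = 1.621500, f(m) = -1.794114 < 0 → root in [1.621500, 1.891000]
step 4: m = 1.756250, f(m) = 0.169885 > 0 → root in [1.621500, 1.756250]
step 5: m = 1.688875, f(m) = -0.857466 < 0 → root in [1.688875, 1.756250]
Midpoint of [1.688875, 1.756250] = 1.722562

1.7226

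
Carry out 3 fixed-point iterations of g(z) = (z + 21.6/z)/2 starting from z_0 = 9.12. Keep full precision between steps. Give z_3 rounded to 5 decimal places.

4.64873

z_1 = g(9.120000) = 5.744211
z_2 = g(5.744211) = 4.752259
z_3 = g(4.752259) = 4.648733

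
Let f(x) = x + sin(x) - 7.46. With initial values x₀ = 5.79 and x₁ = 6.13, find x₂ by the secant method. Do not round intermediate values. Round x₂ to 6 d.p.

6.892778

f(x_0) = -2.143434, f(x_1) = -1.482587
x_2 = 6.130000 - (-1.482587)·(6.130000 - 5.790000)/(-1.482587 - (-2.143434)) = 6.892778; f(x_2) = 0.005311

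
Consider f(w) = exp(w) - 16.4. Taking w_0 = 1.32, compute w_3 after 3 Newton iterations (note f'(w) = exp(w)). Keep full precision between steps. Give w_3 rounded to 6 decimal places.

w_0 = 1.320000: f = -12.656579, f' = 3.743421 → w_1 = 1.320000 - (-12.656579)/(3.743421) = 4.701019
w_1 = 4.701019: f = 93.659260, f' = 110.059260 → w_2 = 4.701019 - (93.659260)/(110.059260) = 3.850030
w_2 = 3.850030: f = 30.594454, f' = 46.994454 → w_3 = 3.850030 - (30.594454)/(46.994454) = 3.199007

3.199007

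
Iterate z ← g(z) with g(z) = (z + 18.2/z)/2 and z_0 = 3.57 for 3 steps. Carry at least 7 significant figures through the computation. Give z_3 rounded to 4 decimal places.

4.2661

z_1 = g(3.570000) = 4.334020
z_2 = g(4.334020) = 4.266677
z_3 = g(4.266677) = 4.266146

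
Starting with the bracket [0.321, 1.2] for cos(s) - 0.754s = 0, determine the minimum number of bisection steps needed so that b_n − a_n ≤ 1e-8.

Initial width b − a = 1.2 − 0.321 = 0.879000.
After n steps the width is (b−a)/2^n; need (b−a)/2^n ≤ 1e-8.
So n ≥ log₂(0.879000/1e-8) = log₂(87900000.0000) ≈ 26.3894.
Hence n = 27.

27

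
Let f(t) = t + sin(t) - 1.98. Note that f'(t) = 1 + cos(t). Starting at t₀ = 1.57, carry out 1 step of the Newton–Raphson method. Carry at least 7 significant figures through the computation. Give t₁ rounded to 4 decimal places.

t_0 = 1.570000: f = 0.590000, f' = 1.000796 → t_1 = 1.570000 - (0.590000)/(1.000796) = 0.980470

0.9805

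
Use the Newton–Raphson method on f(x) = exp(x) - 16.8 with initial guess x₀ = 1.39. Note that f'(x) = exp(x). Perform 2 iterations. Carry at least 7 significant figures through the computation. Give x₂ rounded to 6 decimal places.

3.747704

x_0 = 1.390000: f = -12.785150, f' = 4.014850 → x_1 = 1.390000 - (-12.785150)/(4.014850) = 4.574465
x_1 = 4.574465: f = 80.176154, f' = 96.976154 → x_2 = 4.574465 - (80.176154)/(96.976154) = 3.747704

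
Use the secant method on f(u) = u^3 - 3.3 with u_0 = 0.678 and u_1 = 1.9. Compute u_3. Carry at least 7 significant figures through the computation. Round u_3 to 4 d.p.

1.4245

Secant update: u_(k+1) = u_k − f(u_k)·(u_k − u_(k-1))/(f(u_k) − f(u_(k-1))).
f(u_0) = -2.988334, f(u_1) = 3.559000
u_2 = 1.900000 - (3.559000)·(1.900000 - 0.678000)/(3.559000 - (-2.988334)) = 1.235745; f(u_2) = -1.412935
u_3 = 1.235745 - (-1.412935)·(1.235745 - 1.900000)/(-1.412935 - (3.559000)) = 1.424515; f(u_3) = -0.409316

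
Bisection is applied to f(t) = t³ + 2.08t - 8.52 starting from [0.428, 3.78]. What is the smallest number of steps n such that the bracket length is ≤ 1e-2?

9

Initial width b − a = 3.78 − 0.428 = 3.352000.
After n steps the width is (b−a)/2^n; need (b−a)/2^n ≤ 1e-2.
So n ≥ log₂(3.352000/1e-2) = log₂(335.2000) ≈ 8.3889.
Hence n = 9.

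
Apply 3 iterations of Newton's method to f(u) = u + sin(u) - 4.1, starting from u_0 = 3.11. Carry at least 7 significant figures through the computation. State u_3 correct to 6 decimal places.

Newton update: u ← u − f(u)/f'(u).
f'(u) = 1 + cos(u)
u_0 = 3.110000: f = -0.958413, f' = 0.000499 → u_1 = 3.110000 - (-0.958413)/(0.000499) = 1923.752004
u_1 = 1923.752004: f = 1920.541983, f' = 1.456001 → u_2 = 1923.752004 - (1920.541983)/(1.456001) = 604.699058
u_2 = 604.699058: f = 601.597404, f' = 1.057496 → u_3 = 604.699058 - (601.597404)/(1.057496) = 35.810596

35.810596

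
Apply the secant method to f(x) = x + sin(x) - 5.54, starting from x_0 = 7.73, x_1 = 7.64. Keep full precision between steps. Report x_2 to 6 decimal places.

Secant update: x_(k+1) = x_k − f(x_k)·(x_k − x_(k-1))/(f(x_k) − f(x_(k-1))).
f(x_0) = 3.182324, f(x_1) = 3.077193
x_2 = 7.640000 - (3.077193)·(7.640000 - 7.730000)/(3.077193 - (3.182324)) = 5.005692; f(x_2) = -1.491603

5.005692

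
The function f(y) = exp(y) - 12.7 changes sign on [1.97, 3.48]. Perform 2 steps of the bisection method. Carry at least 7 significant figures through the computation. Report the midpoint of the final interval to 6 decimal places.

2.536250

f(1.970000) = -5.529324, f(3.480000) = 19.759722 (opposite signs)
step 1: m = 2.725000, f(m) = 2.556414 > 0 → root in [1.970000, 2.725000]
step 2: m = 2.347500, f(m) = -2.240611 < 0 → root in [2.347500, 2.725000]
Midpoint of [2.347500, 2.725000] = 2.536250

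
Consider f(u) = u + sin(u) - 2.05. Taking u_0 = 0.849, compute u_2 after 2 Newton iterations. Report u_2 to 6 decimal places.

Newton update: u ← u − f(u)/f'(u).
f'(u) = 1 + cos(u)
u_0 = 0.849000: f = -0.450380, f' = 1.660734 → u_1 = 0.849000 - (-0.450380)/(1.660734) = 1.120193
u_1 = 1.120193: f = -0.029622, f' = 1.435508 → u_2 = 1.120193 - (-0.029622)/(1.435508) = 1.140829

1.140829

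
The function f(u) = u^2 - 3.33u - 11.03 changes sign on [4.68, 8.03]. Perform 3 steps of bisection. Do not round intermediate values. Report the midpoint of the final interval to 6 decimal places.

5.308125

f(4.680000) = -4.712000, f(8.030000) = 26.711000 (opposite signs)
step 1: m = 6.355000, f(m) = 8.193875 > 0 → root in [4.680000, 6.355000]
step 2: m = 5.517500, f(m) = 1.039531 > 0 → root in [4.680000, 5.517500]
step 3: m = 5.098750, f(m) = -2.011586 < 0 → root in [5.098750, 5.517500]
Midpoint of [5.098750, 5.517500] = 5.308125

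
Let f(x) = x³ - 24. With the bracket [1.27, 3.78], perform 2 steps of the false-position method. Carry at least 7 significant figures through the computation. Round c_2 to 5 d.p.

f(1.270000) = -21.951617, f(3.780000) = 30.010152
step 1: c = 2.330367, f(c) = -11.344681 < 0 → new bracket [2.330367, 3.780000]
step 2: c = 2.728038, f(c) = -3.697412 < 0 → new bracket [2.728038, 3.780000]

2.72804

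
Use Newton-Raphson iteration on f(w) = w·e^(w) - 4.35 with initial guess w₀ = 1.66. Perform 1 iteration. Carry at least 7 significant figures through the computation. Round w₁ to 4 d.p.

1.3469

f'(w) = (w + 1)·e^(w)
w_0 = 1.660000: f = 4.380456, f' = 13.989767 → w_1 = 1.660000 - (4.380456)/(13.989767) = 1.346881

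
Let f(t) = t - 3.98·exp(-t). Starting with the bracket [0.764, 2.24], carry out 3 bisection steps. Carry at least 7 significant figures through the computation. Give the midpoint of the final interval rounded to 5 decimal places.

f(0.764000) = -1.089882, f(2.240000) = 1.816295 (opposite signs)
step 1: m = 1.502000, f(m) = 0.615716 > 0 → root in [0.764000, 1.502000]
step 2: m = 1.133000, f(m) = -0.148821 < 0 → root in [1.133000, 1.502000]
step 3: m = 1.317500, f(m) = 0.251640 > 0 → root in [1.133000, 1.317500]
Midpoint of [1.133000, 1.317500] = 1.225250

1.22525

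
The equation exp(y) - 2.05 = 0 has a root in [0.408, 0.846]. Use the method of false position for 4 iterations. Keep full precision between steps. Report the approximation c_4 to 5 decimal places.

0.71783

f(0.408000) = -0.546193, f(0.846000) = 0.280307
step 1: c = 0.697453, f(c) = -0.041371 < 0 → new bracket [0.697453, 0.846000]
step 2: c = 0.716557, f(c) = -0.002628 < 0 → new bracket [0.716557, 0.846000]
step 3: c = 0.717759, f(c) = -0.000165 < 0 → new bracket [0.717759, 0.846000]
step 4: c = 0.717835, f(c) = -0.000010 < 0 → new bracket [0.717835, 0.846000]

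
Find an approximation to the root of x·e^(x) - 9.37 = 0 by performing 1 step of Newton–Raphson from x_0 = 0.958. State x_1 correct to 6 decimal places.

f'(x) = (x + 1)·e^(x)
x_0 = 0.958000: f = -6.872994, f' = 5.103485 → x_1 = 0.958000 - (-6.872994)/(5.103485) = 2.304726

2.304726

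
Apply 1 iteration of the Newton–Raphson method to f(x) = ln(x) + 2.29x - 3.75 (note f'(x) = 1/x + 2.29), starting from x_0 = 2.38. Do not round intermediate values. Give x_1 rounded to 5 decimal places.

1.43272

Newton update: x ← x − f(x)/f'(x).
x_0 = 2.380000: f = 2.567300, f' = 2.710168 → x_1 = 2.380000 - (2.567300)/(2.710168) = 1.432715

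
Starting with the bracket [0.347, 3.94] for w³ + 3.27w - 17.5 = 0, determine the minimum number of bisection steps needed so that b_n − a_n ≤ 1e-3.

12

Initial width b − a = 3.94 − 0.347 = 3.593000.
After n steps the width is (b−a)/2^n; need (b−a)/2^n ≤ 1e-3.
So n ≥ log₂(3.593000/1e-3) = log₂(3593.0000) ≈ 11.8110.
Hence n = 12.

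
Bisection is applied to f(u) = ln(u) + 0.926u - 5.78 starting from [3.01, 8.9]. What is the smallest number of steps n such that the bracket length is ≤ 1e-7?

Initial width b − a = 8.9 − 3.01 = 5.890000.
After n steps the width is (b−a)/2^n; need (b−a)/2^n ≤ 1e-7.
So n ≥ log₂(5.890000/1e-7) = log₂(58900000.0000) ≈ 25.8118.
Hence n = 26.

26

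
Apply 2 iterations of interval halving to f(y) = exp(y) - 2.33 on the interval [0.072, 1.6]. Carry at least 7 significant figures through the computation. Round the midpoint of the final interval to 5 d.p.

f(0.072000) = -1.255345, f(1.600000) = 2.623032 (opposite signs)
step 1: m = 0.836000, f(m) = -0.022880 < 0 → root in [0.836000, 1.600000]
step 2: m = 1.218000, f(m) = 1.050420 > 0 → root in [0.836000, 1.218000]
Midpoint of [0.836000, 1.218000] = 1.027000

1.02700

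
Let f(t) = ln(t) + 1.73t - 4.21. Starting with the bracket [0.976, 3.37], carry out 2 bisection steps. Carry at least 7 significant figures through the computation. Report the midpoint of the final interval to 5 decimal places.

f(0.976000) = -2.545813, f(3.370000) = 2.835013 (opposite signs)
step 1: m = 2.173000, f(m) = 0.325399 > 0 → root in [0.976000, 2.173000]
step 2: m = 1.574500, f(m) = -1.032177 < 0 → root in [1.574500, 2.173000]
Midpoint of [1.574500, 2.173000] = 1.873750

1.87375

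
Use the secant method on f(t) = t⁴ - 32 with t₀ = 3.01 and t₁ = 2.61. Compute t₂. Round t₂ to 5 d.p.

f(t_0) = 50.085412, f(t_1) = 14.404706
t_2 = 2.610000 - (14.404706)·(2.610000 - 3.010000)/(14.404706 - (50.085412)) = 2.448515; f(t_2) = 3.942758

2.44852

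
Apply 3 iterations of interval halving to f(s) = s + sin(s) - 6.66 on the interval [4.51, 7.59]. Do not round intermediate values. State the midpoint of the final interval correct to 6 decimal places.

f(4.510000) = -3.129589, f(7.590000) = 1.895359 (opposite signs)
step 1: m = 6.050000, f(m) = -0.841078 < 0 → root in [6.050000, 7.590000]
step 2: m = 6.820000, f(m) = 0.671401 > 0 → root in [6.050000, 6.820000]
step 3: m = 6.435000, f(m) = -0.073768 < 0 → root in [6.435000, 6.820000]
Midpoint of [6.435000, 6.820000] = 6.627500

6.627500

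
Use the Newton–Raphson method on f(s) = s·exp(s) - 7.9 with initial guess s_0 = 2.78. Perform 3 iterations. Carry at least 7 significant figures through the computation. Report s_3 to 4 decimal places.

Newton update: s ← s − f(s)/f'(s).
f'(s) = (s + 1)·exp(s)
s_0 = 2.780000: f = 36.910878, f' = 60.929899 → s_1 = 2.780000 - (36.910878)/(60.929899) = 2.174207
s_1 = 2.174207: f = 11.222615, f' = 27.917827 → s_2 = 2.174207 - (11.222615)/(27.917827) = 1.772220
s_2 = 1.772220: f = 2.527568, f' = 16.311469 → s_3 = 1.772220 - (2.527568)/(16.311469) = 1.617264

1.6173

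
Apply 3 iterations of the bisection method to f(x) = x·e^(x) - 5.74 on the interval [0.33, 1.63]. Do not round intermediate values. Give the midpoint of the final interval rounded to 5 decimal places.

1.38625

f(0.330000) = -5.280981, f(1.630000) = 2.579316 (opposite signs)
step 1: m = 0.980000, f(m) = -3.128833 < 0 → root in [0.980000, 1.630000]
step 2: m = 1.305000, f(m) = -0.927566 < 0 → root in [1.305000, 1.630000]
step 3: m = 1.467500, f(m) = 0.626566 > 0 → root in [1.305000, 1.467500]
Midpoint of [1.305000, 1.467500] = 1.386250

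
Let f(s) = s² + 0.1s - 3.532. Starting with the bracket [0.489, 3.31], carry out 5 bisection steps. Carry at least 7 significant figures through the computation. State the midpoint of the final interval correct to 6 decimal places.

f(0.489000) = -3.243979, f(3.310000) = 7.755100 (opposite signs)
step 1: m = 1.899500, f(m) = 0.266050 > 0 → root in [0.489000, 1.899500]
step 2: m = 1.194250, f(m) = -1.986342 < 0 → root in [1.194250, 1.899500]
step 3: m = 1.546875, f(m) = -0.984490 < 0 → root in [1.546875, 1.899500]
step 4: m = 1.723187, f(m) = -0.390306 < 0 → root in [1.723187, 1.899500]
step 5: m = 1.811344, f(m) = -0.069899 < 0 → root in [1.811344, 1.899500]
Midpoint of [1.811344, 1.899500] = 1.855422

1.855422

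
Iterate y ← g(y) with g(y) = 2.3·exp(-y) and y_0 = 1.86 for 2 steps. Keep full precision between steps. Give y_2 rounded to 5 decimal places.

1.60779

y_1 = g(1.860000) = 0.358047
y_2 = g(0.358047) = 1.607792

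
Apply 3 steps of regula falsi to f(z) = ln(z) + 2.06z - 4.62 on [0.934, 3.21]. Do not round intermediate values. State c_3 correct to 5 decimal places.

False-position update: c = (a·f(b) − b·f(a))/(f(b) − f(a)); replace the endpoint whose sign matches f(c).
f(0.934000) = -2.764239, f(3.210000) = 3.158871
step 1: c = 1.996180, f(c) = 0.183366 > 0 → new bracket [0.934000, 1.996180]
step 2: c = 1.930103, f(c) = 0.013586 > 0 → new bracket [0.934000, 1.930103]
step 3: c = 1.925231, f(c) = 0.001023 > 0 → new bracket [0.934000, 1.925231]

1.92523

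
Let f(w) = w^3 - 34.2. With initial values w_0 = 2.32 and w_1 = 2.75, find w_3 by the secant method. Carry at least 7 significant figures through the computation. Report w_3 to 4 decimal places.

Secant update: w_(k+1) = w_k − f(w_k)·(w_k − w_(k-1))/(f(w_k) − f(w_(k-1))).
f(w_0) = -21.712832, f(w_1) = -13.403125
w_2 = 2.750000 - (-13.403125)·(2.750000 - 2.320000)/(-13.403125 - (-21.712832)) = 3.443568; f(w_2) = 6.634369
w_3 = 3.443568 - (6.634369)·(3.443568 - 2.750000)/(6.634369 - (-13.403125)) = 3.213929; f(w_3) = -1.002237

3.2139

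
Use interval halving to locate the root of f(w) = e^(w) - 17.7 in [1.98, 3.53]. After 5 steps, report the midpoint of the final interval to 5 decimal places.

f(1.980000) = -10.457257, f(3.530000) = 16.423968 (opposite signs)
step 1: m = 2.755000, f(m) = -1.978959 < 0 → root in [2.755000, 3.530000]
step 2: m = 3.142500, f(m) = 5.461699 > 0 → root in [2.755000, 3.142500]
step 3: m = 2.948750, f(m) = 1.382086 > 0 → root in [2.755000, 2.948750]
step 4: m = 2.851875, f(m) = -0.379773 < 0 → root in [2.851875, 2.948750]
step 5: m = 2.900313, f(m) = 0.479826 > 0 → root in [2.851875, 2.900313]
Midpoint of [2.851875, 2.900313] = 2.876094

2.87609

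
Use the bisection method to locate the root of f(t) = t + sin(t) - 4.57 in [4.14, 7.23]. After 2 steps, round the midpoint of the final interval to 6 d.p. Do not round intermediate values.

5.298750

f(4.140000) = -1.270609, f(7.230000) = 3.471559 (opposite signs)
step 1: m = 5.685000, f(m) = 0.551856 > 0 → root in [4.140000, 5.685000]
step 2: m = 4.912500, f(m) = -0.637545 < 0 → root in [4.912500, 5.685000]
Midpoint of [4.912500, 5.685000] = 5.298750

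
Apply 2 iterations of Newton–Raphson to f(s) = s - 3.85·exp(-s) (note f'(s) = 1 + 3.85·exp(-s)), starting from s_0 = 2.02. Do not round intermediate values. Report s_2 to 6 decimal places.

1.174292

Newton update: s ← s − f(s)/f'(s).
s_0 = 2.020000: f = 1.509276, f' = 1.510724 → s_1 = 2.020000 - (1.509276)/(1.510724) = 1.020958
s_1 = 1.020958: f = -0.366003, f' = 2.386961 → s_2 = 1.020958 - (-0.366003)/(2.386961) = 1.174292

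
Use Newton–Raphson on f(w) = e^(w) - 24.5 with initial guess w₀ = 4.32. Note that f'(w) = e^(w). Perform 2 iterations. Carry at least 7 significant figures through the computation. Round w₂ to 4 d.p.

w_0 = 4.320000: f = 50.688628, f' = 75.188628 → w_1 = 4.320000 - (50.688628)/(75.188628) = 3.645847
w_1 = 3.645847: f = 13.815218, f' = 38.315218 → w_2 = 3.645847 - (13.815218)/(38.315218) = 3.285280

3.2853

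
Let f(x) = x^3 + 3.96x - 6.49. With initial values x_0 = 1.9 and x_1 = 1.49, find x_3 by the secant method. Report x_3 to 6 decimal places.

f(x_0) = 7.893000, f(x_1) = 2.718349
x_2 = 1.490000 - (2.718349)·(1.490000 - 1.900000)/(2.718349 - (7.893000)) = 1.274619; f(x_2) = 0.628303
x_3 = 1.274619 - (0.628303)·(1.274619 - 1.490000)/(0.628303 - (2.718349)) = 1.209871; f(x_3) = 0.072087

1.209871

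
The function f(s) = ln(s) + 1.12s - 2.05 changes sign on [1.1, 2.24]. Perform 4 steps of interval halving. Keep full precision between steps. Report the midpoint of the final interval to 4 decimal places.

f(1.100000) = -0.722690, f(2.240000) = 1.265276 (opposite signs)
step 1: m = 1.670000, f(m) = 0.333224 > 0 → root in [1.100000, 1.670000]
step 2: m = 1.385000, f(m) = -0.173100 < 0 → root in [1.385000, 1.670000]
step 3: m = 1.527500, f(m) = 0.084432 > 0 → root in [1.385000, 1.527500]
step 4: m = 1.456250, f(m) = -0.043135 < 0 → root in [1.456250, 1.527500]
Midpoint of [1.456250, 1.527500] = 1.491875

1.4919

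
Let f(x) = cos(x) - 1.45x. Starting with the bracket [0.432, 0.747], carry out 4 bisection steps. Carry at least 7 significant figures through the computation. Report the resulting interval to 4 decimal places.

[0.5698, 0.5895]

f(0.432000) = 0.281730, f(0.747000) = -0.349420 (opposite signs)
step 1: m = 0.589500, f(m) = -0.023556 < 0 → root in [0.432000, 0.589500]
step 2: m = 0.510750, f(m) = 0.131791 > 0 → root in [0.510750, 0.589500]
step 3: m = 0.550125, f(m) = 0.054778 > 0 → root in [0.550125, 0.589500]
step 4: m = 0.569813, f(m) = 0.015774 > 0 → root in [0.569813, 0.589500]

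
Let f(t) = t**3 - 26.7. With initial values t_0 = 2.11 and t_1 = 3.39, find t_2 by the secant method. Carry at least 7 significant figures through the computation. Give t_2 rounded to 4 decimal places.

2.8593

Secant update: t_(k+1) = t_k − f(t_k)·(t_k − t_(k-1))/(f(t_k) − f(t_(k-1))).
f(t_0) = -17.306069, f(t_1) = 12.258219
t_2 = 3.390000 - (12.258219)·(3.390000 - 2.110000)/(12.258219 - (-17.306069)) = 2.859275; f(t_2) = -3.324141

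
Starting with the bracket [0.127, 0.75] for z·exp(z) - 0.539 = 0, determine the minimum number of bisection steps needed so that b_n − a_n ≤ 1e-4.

Initial width b − a = 0.75 − 0.127 = 0.623000.
After n steps the width is (b−a)/2^n; need (b−a)/2^n ≤ 1e-4.
So n ≥ log₂(0.623000/1e-4) = log₂(6230.0000) ≈ 12.6050.
Hence n = 13.

13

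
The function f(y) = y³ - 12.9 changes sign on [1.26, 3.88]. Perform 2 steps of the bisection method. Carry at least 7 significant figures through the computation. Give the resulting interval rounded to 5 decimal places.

f(1.260000) = -10.899624, f(3.880000) = 45.511072 (opposite signs)
step 1: m = 2.570000, f(m) = 4.074593 > 0 → root in [1.260000, 2.570000]
step 2: m = 1.915000, f(m) = -5.877264 < 0 → root in [1.915000, 2.570000]

[1.91500, 2.57000]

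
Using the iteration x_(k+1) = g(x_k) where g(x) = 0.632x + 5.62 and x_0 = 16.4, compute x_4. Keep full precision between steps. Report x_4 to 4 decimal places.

x_1 = g(16.400000) = 15.984800
x_2 = g(15.984800) = 15.722394
x_3 = g(15.722394) = 15.556553
x_4 = g(15.556553) = 15.451741

15.4517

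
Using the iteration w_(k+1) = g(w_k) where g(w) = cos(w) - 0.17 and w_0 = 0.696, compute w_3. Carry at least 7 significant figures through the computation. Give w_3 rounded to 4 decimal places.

w_1 = g(0.696000) = 0.597413
w_2 = g(0.597413) = 0.656794
w_3 = g(0.656794) = 0.621954

0.6220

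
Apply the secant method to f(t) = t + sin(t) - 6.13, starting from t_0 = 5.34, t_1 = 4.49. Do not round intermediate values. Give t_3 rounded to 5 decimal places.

Secant update: t_(k+1) = t_k − f(t_k)·(t_k − t_(k-1))/(f(t_k) − f(t_(k-1))).
f(t_0) = -1.599433, f(t_1) = -2.615373
t_2 = 4.490000 - (-2.615373)·(4.490000 - 5.340000)/(-2.615373 - (-1.599433)) = 6.678186; f(t_2) = 0.932995
t_3 = 6.678186 - (0.932995)·(6.678186 - 4.490000)/(0.932995 - (-2.615373)) = 6.102832; f(t_3) = -0.206544

6.10283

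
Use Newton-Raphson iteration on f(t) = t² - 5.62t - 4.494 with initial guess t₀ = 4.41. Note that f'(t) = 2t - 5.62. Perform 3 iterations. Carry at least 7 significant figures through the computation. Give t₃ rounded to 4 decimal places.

Newton update: t ← t − f(t)/f'(t).
t_0 = 4.410000: f = -9.830100, f' = 3.200000 → t_1 = 4.410000 - (-9.830100)/(3.200000) = 7.481906
t_1 = 7.481906: f = 9.436608, f' = 9.343813 → t_2 = 7.481906 - (9.436608)/(9.343813) = 6.471975
t_2 = 6.471975: f = 1.019961, f' = 7.323950 → t_3 = 6.471975 - (1.019961)/(7.323950) = 6.332711

6.3327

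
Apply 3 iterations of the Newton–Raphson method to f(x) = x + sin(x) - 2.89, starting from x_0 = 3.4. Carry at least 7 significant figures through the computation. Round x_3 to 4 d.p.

Newton update: x ← x − f(x)/f'(x).
f'(x) = 1 + cos(x)
x_0 = 3.400000: f = 0.254459, f' = 0.033202 → x_1 = 3.400000 - (0.254459)/(0.033202) = -4.264007
x_1 = -4.264007: f = -6.252858, f' = 0.566492 → x_2 = -4.264007 - (-6.252858)/(0.566492) = 6.773843
x_2 = 6.773843: f = 4.355048, f' = 1.882023 → x_3 = 6.773843 - (4.355048)/(1.882023) = 4.459818

4.4598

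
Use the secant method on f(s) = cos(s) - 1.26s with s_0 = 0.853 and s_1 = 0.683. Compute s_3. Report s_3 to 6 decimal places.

0.637699

f(s_0) = -0.417054, f(s_1) = -0.084897
s_2 = 0.683000 - (-0.084897)·(0.683000 - 0.853000)/(-0.084897 - (-0.417054)) = 0.639549; f(s_2) = -0.003467
s_3 = 0.639549 - (-0.003467)·(0.639549 - 0.683000)/(-0.003467 - (-0.084897)) = 0.637699; f(s_3) = -0.000033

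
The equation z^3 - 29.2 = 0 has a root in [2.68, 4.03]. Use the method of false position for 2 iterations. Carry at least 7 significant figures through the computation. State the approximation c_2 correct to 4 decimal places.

3.0513

False-position update: c = (a·f(b) − b·f(a))/(f(b) − f(a)); replace the endpoint whose sign matches f(c).
f(2.680000) = -9.951168, f(4.030000) = 36.250827
step 1: c = 2.970768, f(c) = -2.981590 < 0 → new bracket [2.970768, 4.030000]
step 2: c = 3.051268, f(c) = -0.791975 < 0 → new bracket [3.051268, 4.030000]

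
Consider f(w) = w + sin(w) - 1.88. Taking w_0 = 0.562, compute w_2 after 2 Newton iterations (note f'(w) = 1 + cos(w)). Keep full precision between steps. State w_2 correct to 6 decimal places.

1.024798

w_0 = 0.562000: f = -0.785120, f' = 1.846191 → w_1 = 0.562000 - (-0.785120)/(1.846191) = 0.987265
w_1 = 0.987265: f = -0.058213, f' = 1.550974 → w_2 = 0.987265 - (-0.058213)/(1.550974) = 1.024798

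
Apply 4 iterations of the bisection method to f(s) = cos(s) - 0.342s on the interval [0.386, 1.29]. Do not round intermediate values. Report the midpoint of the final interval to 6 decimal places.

1.148750

f(0.386000) = 0.794410, f(1.290000) = -0.164059 (opposite signs)
step 1: m = 0.838000, f(m) = 0.382355 > 0 → root in [0.838000, 1.290000]
step 2: m = 1.064000, f(m) = 0.121491 > 0 → root in [1.064000, 1.290000]
step 3: m = 1.177000, f(m) = -0.018837 < 0 → root in [1.064000, 1.177000]
step 4: m = 1.120500, f(m) = 0.052021 > 0 → root in [1.120500, 1.177000]
Midpoint of [1.120500, 1.177000] = 1.148750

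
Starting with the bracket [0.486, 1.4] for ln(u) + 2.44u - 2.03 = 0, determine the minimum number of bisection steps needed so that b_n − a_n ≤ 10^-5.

Initial width b − a = 1.4 − 0.486 = 0.914000.
After n steps the width is (b−a)/2^n; need (b−a)/2^n ≤ 10^-5.
So n ≥ log₂(0.914000/10^-5) = log₂(91400.0000) ≈ 16.4799.
Hence n = 17.

17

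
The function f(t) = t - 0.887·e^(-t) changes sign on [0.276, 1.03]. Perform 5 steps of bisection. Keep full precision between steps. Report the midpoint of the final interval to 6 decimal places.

0.523406

f(0.276000) = -0.397067, f(1.030000) = 0.713335 (opposite signs)
step 1: m = 0.653000, f(m) = 0.191332 > 0 → root in [0.276000, 0.653000]
step 2: m = 0.464500, f(m) = -0.092934 < 0 → root in [0.464500, 0.653000]
step 3: m = 0.558750, f(m) = 0.051454 > 0 → root in [0.464500, 0.558750]
step 4: m = 0.511625, f(m) = -0.020150 < 0 → root in [0.511625, 0.558750]
step 5: m = 0.535188, f(m) = 0.015796 > 0 → root in [0.511625, 0.535188]
Midpoint of [0.511625, 0.535188] = 0.523406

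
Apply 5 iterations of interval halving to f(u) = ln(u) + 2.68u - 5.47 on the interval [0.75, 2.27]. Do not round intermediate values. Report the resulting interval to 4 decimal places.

f(0.750000) = -3.747682, f(2.270000) = 1.433380 (opposite signs)
step 1: m = 1.510000, f(m) = -1.011090 < 0 → root in [1.510000, 2.270000]
step 2: m = 1.890000, f(m) = 0.231777 > 0 → root in [1.510000, 1.890000]
step 3: m = 1.700000, f(m) = -0.383372 < 0 → root in [1.700000, 1.890000]
step 4: m = 1.795000, f(m) = -0.074395 < 0 → root in [1.795000, 1.890000]
step 5: m = 1.842500, f(m) = 0.079023 > 0 → root in [1.795000, 1.842500]

[1.7950, 1.8425]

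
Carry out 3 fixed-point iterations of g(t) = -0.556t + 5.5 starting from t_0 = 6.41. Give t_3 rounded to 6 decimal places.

3.040500

t_1 = g(6.410000) = 1.936040
t_2 = g(1.936040) = 4.423562
t_3 = g(4.423562) = 3.040500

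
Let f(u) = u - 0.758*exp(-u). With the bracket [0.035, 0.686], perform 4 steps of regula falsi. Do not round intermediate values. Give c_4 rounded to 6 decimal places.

0.472553

f(0.035000) = -0.696929, f(0.686000) = 0.304282
step 1: c = 0.488152, f(c) = 0.022923 > 0 → new bracket [0.035000, 0.488152]
step 2: c = 0.473722, f(c) = 0.001731 > 0 → new bracket [0.035000, 0.473722]
step 3: c = 0.472635, f(c) = 0.000131 > 0 → new bracket [0.035000, 0.472635]
step 4: c = 0.472553, f(c) = 0.000010 > 0 → new bracket [0.035000, 0.472553]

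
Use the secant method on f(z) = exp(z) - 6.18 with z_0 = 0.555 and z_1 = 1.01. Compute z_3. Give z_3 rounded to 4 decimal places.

f(z_0) = -4.438059, f(z_1) = -3.434399
z_2 = 1.010000 - (-3.434399)·(1.010000 - 0.555000)/(-3.434399 - (-4.438059)) = 2.566953; f(z_2) = 6.846074
z_3 = 2.566953 - (6.846074)·(2.566953 - 1.010000)/(6.846074 - (-3.434399)) = 1.530132; f(z_3) = -1.561216

1.5301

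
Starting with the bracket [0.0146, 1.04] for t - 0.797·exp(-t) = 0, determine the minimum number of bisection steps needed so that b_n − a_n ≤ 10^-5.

17

Initial width b − a = 1.04 − 0.0146 = 1.025400.
After n steps the width is (b−a)/2^n; need (b−a)/2^n ≤ 10^-5.
So n ≥ log₂(1.025400/10^-5) = log₂(102540.0000) ≈ 16.6458.
Hence n = 17.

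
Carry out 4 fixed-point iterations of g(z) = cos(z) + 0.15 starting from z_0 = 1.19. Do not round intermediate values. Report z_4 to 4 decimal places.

0.9301

z_1 = g(1.190000) = 0.521660
z_2 = g(0.521660) = 1.016993
z_3 = g(1.016993) = 0.675926
z_4 = g(0.675926) = 0.930128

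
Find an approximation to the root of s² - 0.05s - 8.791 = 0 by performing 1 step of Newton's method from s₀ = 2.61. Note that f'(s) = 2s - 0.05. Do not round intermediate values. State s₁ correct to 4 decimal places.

s_0 = 2.610000: f = -2.109400, f' = 5.170000 → s_1 = 2.610000 - (-2.109400)/(5.170000) = 3.018008

3.0180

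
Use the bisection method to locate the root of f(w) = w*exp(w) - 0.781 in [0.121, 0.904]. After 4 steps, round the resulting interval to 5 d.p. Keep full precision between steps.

f(0.121000) = -0.644436, f(0.904000) = 1.451393 (opposite signs)
step 1: m = 0.512500, f(m) = 0.074598 > 0 → root in [0.121000, 0.512500]
step 2: m = 0.316750, f(m) = -0.346210 < 0 → root in [0.316750, 0.512500]
step 3: m = 0.414625, f(m) = -0.153339 < 0 → root in [0.414625, 0.512500]
step 4: m = 0.463562, f(m) = -0.044062 < 0 → root in [0.463562, 0.512500]

[0.46356, 0.51250]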